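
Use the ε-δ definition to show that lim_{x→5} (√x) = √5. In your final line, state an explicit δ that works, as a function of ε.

δ = min(5, √5·ε)

Fix ε > 0. We want δ > 0 such that 0 < |x − 5| < δ implies |√x − √5| < ε.
Rationalise: √x − √5 = (x − 5)/(√x + √5), so |√x − √5| = |x − 5|/(√x + √5).
Restrict δ ≤ 5 so that |x − 5| < 5 forces x > 0, and then √x + √5 > √5.
Hence |√x − √5| < |x − 5|/√5, which is < ε once |x − 5| < √5·ε.
Take δ = min(5, √5·ε). If 0 < |x − 5| < δ then x > 0 and |√x − √5| < |x − 5|/√5 < ε.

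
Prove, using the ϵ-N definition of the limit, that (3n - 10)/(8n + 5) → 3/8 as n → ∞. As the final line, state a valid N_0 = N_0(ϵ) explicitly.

N_0 = (95/64)/ϵ

Let ϵ > 0. For n ≥ 1, |(3n - 10)/(8n + 5) − (3/8)| = |-95|/(8(8n + 5)) = 95/(8(8n + 5)).
Since 8n + 5 ≥ 8n for n ≥ 1, this is ≤ 95/(8·8n) = (95/64)/n.
So |(3n - 10)/(8n + 5) − (3/8)| < ϵ whenever n > (95/64)/ϵ.
Take N_0 = (95/64)/ϵ. If n > N_0 then |(3n - 10)/(8n + 5) − (3/8)| ≤ (95/64)/n < ϵ.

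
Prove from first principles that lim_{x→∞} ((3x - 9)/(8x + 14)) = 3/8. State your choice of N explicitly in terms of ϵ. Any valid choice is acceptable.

N = (57/32)/ϵ

Suppose ϵ > 0. We seek N > 0 such that x > N implies |(3x - 9)/(8x + 14) − (3/8)| < ϵ.
(3x - 9)/(8x + 14) − (3/8) = (8(3x - 9) − 3(8x + 14)) / (8(8x + 14)) = -114/(8(8x + 14)).
For x > 0 we have 8x + 14 > 8x, so |(3x - 9)/(8x + 14) − (3/8)| = 114/(8(8x + 14)) < 114/(8·8x) = (57/32)/x.
Thus |(3x - 9)/(8x + 14) − (3/8)| < ϵ whenever x > (57/32)/ϵ.
Take N = (57/32)/ϵ. If x > N then |(3x - 9)/(8x + 14) − (3/8)| < (57/32)/x < ϵ.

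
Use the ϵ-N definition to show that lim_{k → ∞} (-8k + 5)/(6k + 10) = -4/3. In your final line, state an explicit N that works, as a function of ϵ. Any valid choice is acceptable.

N = (55/18)/ϵ

Let ϵ > 0 be given. For k ≥ 1, |(-8k + 5)/(6k + 10) + 4/3| = |110|/(6(6k + 10)) = 110/(6(6k + 10)).
Since 6k + 10 ≥ 6k for k ≥ 1, this is ≤ 110/(6·6k) = (55/18)/k.
So |(-8k + 5)/(6k + 10) + 4/3| < ϵ whenever k > (55/18)/ϵ.
Take N = (55/18)/ϵ. If k > N then |(-8k + 5)/(6k + 10) + 4/3| ≤ (55/18)/k < ϵ.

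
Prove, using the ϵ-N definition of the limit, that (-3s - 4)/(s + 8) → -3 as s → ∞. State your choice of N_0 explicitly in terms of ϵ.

Fix ϵ > 0. We seek N_0 > 0 such that s > N_0 implies |(-3s - 4)/(s + 8) + 3| < ϵ.
(-3s - 4)/(s + 8) + 3 = ((-3s - 4) − (-3)(s + 8)) / ((s + 8)) = 20/((s + 8)).
For s > 0 we have s + 8 > s, so |(-3s - 4)/(s + 8) + 3| = 20/((s + 8)) < 20/(s) = 20/s.
Thus |(-3s - 4)/(s + 8) + 3| < ϵ whenever s > 20/ϵ.
Take N_0 = 20/ϵ. If s > N_0 then |(-3s - 4)/(s + 8) + 3| < 20/s < ϵ.

N_0 = 20/ϵ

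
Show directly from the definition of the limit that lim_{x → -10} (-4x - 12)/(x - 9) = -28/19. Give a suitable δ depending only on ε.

Suppose ε > 0. We want δ > 0 with 0 < |x + 10| < δ ⇒ |(-4x - 12)/(x - 9) + 28/19| < ε.
Combining over a common denominator, (-4x - 12)/(x - 9) + 28/19 = [(-4x - 12)·(-19) − 28·(x - 9)] / [(-19)·(x - 9)] = 48(x + 10) / ((-19)(x - 9)).
So |(-4x - 12)/(x - 9) + 28/19| = 48|x + 10| / (19·|x − 9|).
Require δ ≤ 19/2, so |x − 9| ≥ |-19| − |x + 10| > 19 − 19/2 = 19/2.
Hence |(-4x - 12)/(x - 9) + 28/19| < 48|x + 10|/(19·(19/2)) = (96/361)|x + 10|, which is < ε once |x + 10| < (361/96)ε.
Take δ = min(19/2, (361/96)ε). Then 0 < |x + 10| < δ forces both bounds, so |(-4x - 12)/(x - 9) + 28/19| < ε.

δ = min(19/2, (361/96)ε)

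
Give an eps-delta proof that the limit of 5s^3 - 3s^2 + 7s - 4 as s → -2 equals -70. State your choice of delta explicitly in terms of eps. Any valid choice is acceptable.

delta = min(1, eps/117)

Suppose eps > 0. We want delta > 0 such that 0 < |s + 2| < delta implies |(5s^3 - 3s^2 + 7s - 4) + 70| < eps.
(5s^3 - 3s^2 + 7s - 4) + 70 = 5s^3 - 3s^2 + 7s + 66 = (s + 2)(5s^2 - 13s + 33).
So |(5s^3 - 3s^2 + 7s - 4) + 70| = |s + 2|·|5s^2 - 13s + 33|.
Assume first that |s + 2| < 1, so |s| < 3. Then |5s^2 - 13s + 33| ≤ 5·3^2 + 13·3 + 33 = 117.
Hence |(5s^3 - 3s^2 + 7s - 4) + 70| ≤ 117|s + 2| < eps provided |s + 2| < eps/117.
Take delta = min(1, eps/117). Then 0 < |s + 2| < delta gives both |s + 2| < 1 and |s + 2| < eps/117, so |(5s^3 - 3s^2 + 7s - 4) + 70| < eps.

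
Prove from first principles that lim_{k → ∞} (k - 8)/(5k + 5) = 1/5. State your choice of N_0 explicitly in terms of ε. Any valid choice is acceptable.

Let ε > 0 be given. For k ≥ 1, |(k - 8)/(5k + 5) − (1/5)| = |-45|/(5(5k + 5)) = 45/(5(5k + 5)).
Since 5k + 5 ≥ 5k for k ≥ 1, this is ≤ 45/(5·5k) = (9/5)/k.
So |(k - 8)/(5k + 5) − (1/5)| < ε whenever k > (9/5)/ε.
Take N_0 = (9/5)/ε. If k > N_0 then |(k - 8)/(5k + 5) − (1/5)| ≤ (9/5)/k < ε.

N_0 = (9/5)/ε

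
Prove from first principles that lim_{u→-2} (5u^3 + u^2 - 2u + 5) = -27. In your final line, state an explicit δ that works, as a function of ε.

δ = min(2, ε/132)

Let ε > 0 be given. We want δ > 0 such that 0 < |u + 2| < δ implies |(5u^3 + u^2 - 2u + 5) + 27| < ε.
(5u^3 + u^2 - 2u + 5) + 27 = 5u^3 + u^2 - 2u + 32 = (u + 2)(5u^2 - 9u + 16).
So |(5u^3 + u^2 - 2u + 5) + 27| = |u + 2|·|5u^2 - 9u + 16|.
Assume first that |u + 2| < 2, so |u| < 4. Then |5u^2 - 9u + 16| ≤ 5·4^2 + 9·4 + 16 = 132.
Hence |(5u^3 + u^2 - 2u + 5) + 27| ≤ 132|u + 2| < ε provided |u + 2| < ε/132.
Choosing δ = min(2, ε/132) ensures both conditions, hence |(5u^3 + u^2 - 2u + 5) + 27| < ε.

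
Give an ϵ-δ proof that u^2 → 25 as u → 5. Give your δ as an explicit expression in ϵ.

Fix ϵ > 0. We seek δ > 0 with 0 < |u − 5| < δ ⇒ |u^2 − 25| < ϵ.
Factor: u^2 − 25 = (u − 5)(u + 5), so |u^2 − 25| = |u − 5|·|u + 5|.
Impose δ ≤ 1 so that |u| < 6; then |u + 5| ≤ 11.
Hence |u^2 − 25| ≤ 11|u − 5|, which is < ϵ once |u − 5| < ϵ/11.
Take δ = min(1, ϵ/11). If 0 < |u − 5| < δ then both bounds hold and |u^2 − 25| ≤ 11|u − 5| < 11·(ϵ/11) = ϵ.

δ = min(1, ϵ/11)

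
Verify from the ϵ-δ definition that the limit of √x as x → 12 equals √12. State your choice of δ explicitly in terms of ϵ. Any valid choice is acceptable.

Let ϵ > 0 be given. We want δ > 0 such that 0 < |x − 12| < δ implies |√x − √12| < ϵ.
Rationalise: √x − √12 = (x − 12)/(√x + √12), so |√x − √12| = |x − 12|/(√x + √12).
Restrict δ ≤ 12 so that |x − 12| < 12 forces x > 0, and then √x + √12 > √12.
Hence |√x − √12| < |x − 12|/√12, which is < ϵ once |x − 12| < √12·ϵ.
Take δ = min(12, √12·ϵ). If 0 < |x − 12| < δ then x > 0 and |√x − √12| < |x − 12|/√12 < ϵ.

δ = min(12, √12·ϵ)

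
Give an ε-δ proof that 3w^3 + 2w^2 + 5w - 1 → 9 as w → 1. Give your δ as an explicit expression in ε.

Suppose ε > 0. We want δ > 0 such that 0 < |w − 1| < δ implies |(3w^3 + 2w^2 + 5w - 1) − 9| < ε.
(3w^3 + 2w^2 + 5w - 1) − 9 = 3w^3 + 2w^2 + 5w - 10 = (w − 1)(3w^2 + 5w + 10).
So |(3w^3 + 2w^2 + 5w - 1) − 9| = |w − 1|·|3w^2 + 5w + 10|.
Assume first that |w − 1| < 1, so |w| < 2. Then |3w^2 + 5w + 10| ≤ 3·2^2 + 5·2 + 10 = 32.
Hence |(3w^3 + 2w^2 + 5w - 1) − 9| ≤ 32|w − 1| < ε provided |w − 1| < ε/32.
Choosing δ = min(1, ε/32) ensures both conditions, hence |(3w^3 + 2w^2 + 5w - 1) − 9| < ε.

δ = min(1, ε/32)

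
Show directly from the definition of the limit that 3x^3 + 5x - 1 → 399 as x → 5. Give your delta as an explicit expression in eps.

Suppose eps > 0. We want delta > 0 such that 0 < |x − 5| < delta implies |(3x^3 + 5x - 1) − 399| < eps.
(3x^3 + 5x - 1) − 399 = 3x^3 + 5x - 400 = (x − 5)(3x^2 + 15x + 80).
So |(3x^3 + 5x - 1) − 399| = |x − 5|·|3x^2 + 15x + 80|.
Assume first that |x − 5| < 1, so |x| < 6. Then |3x^2 + 15x + 80| ≤ 3·6^2 + 15·6 + 80 = 278.
Hence |(3x^3 + 5x - 1) − 399| ≤ 278|x − 5| < eps provided |x − 5| < eps/278.
Take delta = min(1, eps/278). Then 0 < |x − 5| < delta gives both |x − 5| < 1 and |x − 5| < eps/278, so |(3x^3 + 5x - 1) − 399| < eps.

delta = min(1, eps/278)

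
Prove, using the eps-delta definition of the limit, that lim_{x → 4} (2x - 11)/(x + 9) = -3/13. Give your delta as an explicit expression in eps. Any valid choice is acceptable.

Let eps > 0 be given. We want delta > 0 with 0 < |x − 4| < delta ⇒ |(2x - 11)/(x + 9) + 3/13| < eps.
Combining over a common denominator, (2x - 11)/(x + 9) + 3/13 = [(2x - 11)·13 − (-3)·(x + 9)] / [13·(x + 9)] = 29(x − 4) / (13(x + 9)).
So |(2x - 11)/(x + 9) + 3/13| = 29|x − 4| / (13·|x + 9|).
Restrict delta ≤ 13/2. Then |x − 4| < 13/2 gives |x + 9| = |(x − 4) + 13| ≥ 13 − 13/2 = 13/2.
Hence |(2x - 11)/(x + 9) + 3/13| < 29|x − 4|/(13·(13/2)) = (58/169)|x − 4|, which is < eps once |x − 4| < (169/58)eps.
Take delta = min(13/2, (169/58)eps). Then 0 < |x − 4| < delta forces both bounds, so |(2x - 11)/(x + 9) + 3/13| < eps.

delta = min(13/2, (169/58)eps)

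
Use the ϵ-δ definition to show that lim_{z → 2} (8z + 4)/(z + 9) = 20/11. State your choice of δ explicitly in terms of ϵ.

Let ϵ > 0 be given. We want δ > 0 with 0 < |z − 2| < δ ⇒ |(8z + 4)/(z + 9) − (20/11)| < ϵ.
Combining over a common denominator, (8z + 4)/(z + 9) − (20/11) = [(8z + 4)·11 − 20·(z + 9)] / [11·(z + 9)] = 68(z − 2) / (11(z + 9)).
So |(8z + 4)/(z + 9) − (20/11)| = 68|z − 2| / (11·|z + 9|).
Require δ ≤ 11/2, so |z + 9| ≥ |11| − |z − 2| > 11 − 11/2 = 11/2.
Hence |(8z + 4)/(z + 9) − (20/11)| < 68|z − 2|/(11·(11/2)) = (136/121)|z − 2|, which is < ϵ once |z − 2| < (121/136)ϵ.
Take δ = min(11/2, (121/136)ϵ). Then 0 < |z − 2| < δ forces both bounds, so |(8z + 4)/(z + 9) − (20/11)| < ϵ.

δ = min(11/2, (121/136)ϵ)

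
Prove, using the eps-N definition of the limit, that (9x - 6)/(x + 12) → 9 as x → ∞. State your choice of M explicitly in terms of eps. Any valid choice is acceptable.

M = 114/eps

Let eps > 0. We seek M > 0 such that x > M implies |(9x - 6)/(x + 12) − 9| < eps.
(9x - 6)/(x + 12) − 9 = ((9x - 6) − 9(x + 12)) / ((x + 12)) = -114/((x + 12)).
For x > 0 we have x + 12 > x, so |(9x - 6)/(x + 12) − 9| = 114/((x + 12)) < 114/(x) = 114/x.
Thus |(9x - 6)/(x + 12) − 9| < eps whenever x > 114/eps.
Take M = 114/eps. If x > M then |(9x - 6)/(x + 12) − 9| < 114/x < eps.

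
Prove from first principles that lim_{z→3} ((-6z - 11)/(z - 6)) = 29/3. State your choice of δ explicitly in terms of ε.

Fix ε > 0. We want δ > 0 with 0 < |z − 3| < δ ⇒ |(-6z - 11)/(z - 6) − (29/3)| < ε.
Combining over a common denominator, (-6z - 11)/(z - 6) − (29/3) = [(-6z - 11)·(-3) − (-29)·(z - 6)] / [(-3)·(z - 6)] = 47(z − 3) / ((-3)(z - 6)).
So |(-6z - 11)/(z - 6) − (29/3)| = 47|z − 3| / (3·|z − 6|).
Require δ ≤ 3/2, so |z − 6| ≥ |-3| − |z − 3| > 3 − 3/2 = 3/2.
Hence |(-6z - 11)/(z - 6) − (29/3)| < 47|z − 3|/(3·(3/2)) = (94/9)|z − 3|, which is < ε once |z − 3| < (9/94)ε.
Take δ = min(3/2, (9/94)ε). Then 0 < |z − 3| < δ forces both bounds, so |(-6z - 11)/(z - 6) − (29/3)| < ε.

δ = min(3/2, (9/94)ε)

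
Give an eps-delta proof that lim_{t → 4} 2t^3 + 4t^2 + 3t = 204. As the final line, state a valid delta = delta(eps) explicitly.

Let eps > 0 be given. We want delta > 0 such that 0 < |t − 4| < delta implies |(2t^3 + 4t^2 + 3t) − 204| < eps.
(2t^3 + 4t^2 + 3t) − 204 = 2t^3 + 4t^2 + 3t - 204 = (t − 4)(2t^2 + 12t + 51).
So |(2t^3 + 4t^2 + 3t) − 204| = |t − 4|·|2t^2 + 12t + 51|.
Assume first that |t − 4| < 2, so |t| < 6. Then |2t^2 + 12t + 51| ≤ 2·6^2 + 12·6 + 51 = 195.
Hence |(2t^3 + 4t^2 + 3t) − 204| ≤ 195|t − 4| < eps provided |t − 4| < eps/195.
Take delta = min(2, eps/195). Then 0 < |t − 4| < delta gives both |t − 4| < 2 and |t − 4| < eps/195, so |(2t^3 + 4t^2 + 3t) − 204| < eps.

delta = min(2, eps/195)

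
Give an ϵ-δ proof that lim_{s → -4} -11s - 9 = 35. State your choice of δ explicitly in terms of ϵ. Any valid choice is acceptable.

Fix ϵ > 0. We need δ > 0 so that 0 < |s + 4| < δ implies |(-11s - 9) − 35| < ϵ.
Since (-11s - 9) − 35 = -11(s + 4), we have |(-11s - 9) − 35| = 11|s + 4|.
Thus it suffices that |s + 4| < ϵ/11.
Choosing δ = ϵ/11 gives |(-11s - 9) − 35| = 11|s + 4| < ϵ whenever |s + 4| < δ.

δ = ϵ/11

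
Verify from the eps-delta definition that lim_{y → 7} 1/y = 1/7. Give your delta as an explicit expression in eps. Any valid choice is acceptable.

delta = min(7/2, (49/2)eps)

Let eps > 0. We seek delta > 0 such that 0 < |y − 7| < delta implies |1/y − (1/7)| < eps.
|1/y − (1/7)| = |7 − y|/(7·|y|) = |y − 7|/(7|y|).
Restrict delta ≤ 7/2. Then |y − 7| < 7/2 gives |y| > 7/2, so 7|y| > 49/2.
Then |1/y − (1/7)| < |y − 7|/(49/2), which is < eps when |y − 7| < (49/2)eps.
Take delta = min(7/2, (49/2)eps). Then 0 < |y − 7| < delta gives both |y − 7| < 7/2 and |y − 7| < (49/2)eps, so |1/y − (1/7)| < eps.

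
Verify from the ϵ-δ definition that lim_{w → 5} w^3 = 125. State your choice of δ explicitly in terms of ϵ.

Let ϵ > 0. We seek δ > 0 with 0 < |w − 5| < δ ⇒ |w^3 − 125| < ϵ.
Factor: w^3 − 125 = (w − 5)(w^2 + 5w + 25), so |w^3 − 125| = |w − 5|·|w^2 + 5w + 25|.
Restrict δ ≤ 1. Then |w − 5| < 1 gives |w| < 6, so by the triangle inequality |w^2 + 5w + 25| ≤ 6^2 + 5·6 + 25 = 91.
Hence |w^3 − 125| ≤ 91|w − 5|, which is < ϵ once |w − 5| < ϵ/91.
Take δ = min(1, ϵ/91). If 0 < |w − 5| < δ then both bounds hold and |w^3 − 125| ≤ 91|w − 5| < 91·(ϵ/91) = ϵ.

δ = min(1, ϵ/91)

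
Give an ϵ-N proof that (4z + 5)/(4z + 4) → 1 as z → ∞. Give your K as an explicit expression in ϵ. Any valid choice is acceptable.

Fix ϵ > 0. We seek K > 0 such that z > K implies |(4z + 5)/(4z + 4) − 1| < ϵ.
(4z + 5)/(4z + 4) − 1 = (4(4z + 5) − 4(4z + 4)) / (4(4z + 4)) = 4/(4(4z + 4)).
For z > 0 we have 4z + 4 > 4z, so |(4z + 5)/(4z + 4) − 1| = 4/(4(4z + 4)) < 4/(4·4z) = (1/4)/z.
Thus |(4z + 5)/(4z + 4) − 1| < ϵ whenever z > (1/4)/ϵ.
Take K = (1/4)/ϵ. If z > K then |(4z + 5)/(4z + 4) − 1| < (1/4)/z < ϵ.

K = (1/4)/ϵ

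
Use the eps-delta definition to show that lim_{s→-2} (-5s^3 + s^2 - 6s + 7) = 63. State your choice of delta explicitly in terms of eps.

Fix eps > 0. We want delta > 0 such that 0 < |s + 2| < delta implies |(-5s^3 + s^2 - 6s + 7) − 63| < eps.
(-5s^3 + s^2 - 6s + 7) − 63 = -5s^3 + s^2 - 6s - 56 = (s + 2)(-5s^2 + 11s - 28).
So |(-5s^3 + s^2 - 6s + 7) − 63| = |s + 2|·|-5s^2 + 11s - 28|.
Assume first that |s + 2| < 1, so |s| < 3. Then |-5s^2 + 11s - 28| ≤ 5·3^2 + 11·3 + 28 = 106.
Hence |(-5s^3 + s^2 - 6s + 7) − 63| ≤ 106|s + 2| < eps provided |s + 2| < eps/106.
Take delta = min(1, eps/106). Then 0 < |s + 2| < delta gives both |s + 2| < 1 and |s + 2| < eps/106, so |(-5s^3 + s^2 - 6s + 7) − 63| < eps.

delta = min(1, eps/106)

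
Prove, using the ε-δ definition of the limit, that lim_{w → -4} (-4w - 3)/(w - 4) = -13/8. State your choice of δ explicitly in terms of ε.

Let ε > 0 be given. We want δ > 0 with 0 < |w + 4| < δ ⇒ |(-4w - 3)/(w - 4) + 13/8| < ε.
Combining over a common denominator, (-4w - 3)/(w - 4) + 13/8 = [(-4w - 3)·(-8) − 13·(w - 4)] / [(-8)·(w - 4)] = 19(w + 4) / ((-8)(w - 4)).
So |(-4w - 3)/(w - 4) + 13/8| = 19|w + 4| / (8·|w − 4|).
Restrict δ ≤ 4. Then |w + 4| < 4 gives |w − 4| = |(w + 4) + (-8)| ≥ 8 − 4 = 4.
Hence |(-4w - 3)/(w - 4) + 13/8| < 19|w + 4|/(8·4) = (19/32)|w + 4|, which is < ε once |w + 4| < (32/19)ε.
Take δ = min(4, (32/19)ε). Then 0 < |w + 4| < δ forces both bounds, so |(-4w - 3)/(w - 4) + 13/8| < ε.

δ = min(4, (32/19)ε)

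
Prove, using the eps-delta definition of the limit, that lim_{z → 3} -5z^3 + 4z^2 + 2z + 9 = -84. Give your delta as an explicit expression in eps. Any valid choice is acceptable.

delta = min(1, eps/155)

Let eps > 0. We want delta > 0 such that 0 < |z − 3| < delta implies |(-5z^3 + 4z^2 + 2z + 9) + 84| < eps.
(-5z^3 + 4z^2 + 2z + 9) + 84 = -5z^3 + 4z^2 + 2z + 93 = (z − 3)(-5z^2 - 11z - 31).
So |(-5z^3 + 4z^2 + 2z + 9) + 84| = |z − 3|·|-5z^2 - 11z - 31|.
Require delta ≤ 1. Then |z − 3| < 1 gives |z| < 4, and by the triangle inequality |-5z^2 - 11z - 31| ≤ 5·4^2 + 11·4 + 31 = 155.
Hence |(-5z^3 + 4z^2 + 2z + 9) + 84| ≤ 155|z − 3| < eps provided |z − 3| < eps/155.
Take delta = min(1, eps/155). Then 0 < |z − 3| < delta gives both |z − 3| < 1 and |z − 3| < eps/155, so |(-5z^3 + 4z^2 + 2z + 9) + 84| < eps.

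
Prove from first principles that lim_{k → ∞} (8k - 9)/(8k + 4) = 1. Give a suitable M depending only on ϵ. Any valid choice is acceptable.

M = (13/8)/ϵ

Let ϵ > 0 be given. For k ≥ 1, |(8k - 9)/(8k + 4) − 1| = |-104|/(8(8k + 4)) = 104/(8(8k + 4)).
Since 8k + 4 ≥ 8k for k ≥ 1, this is ≤ 104/(8·8k) = (13/8)/k.
So |(8k - 9)/(8k + 4) − 1| < ϵ whenever k > (13/8)/ϵ.
Take M = (13/8)/ϵ. If k > M then |(8k - 9)/(8k + 4) − 1| ≤ (13/8)/k < ϵ.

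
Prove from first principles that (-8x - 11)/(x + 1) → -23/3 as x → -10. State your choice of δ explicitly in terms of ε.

Let ε > 0. We want δ > 0 with 0 < |x + 10| < δ ⇒ |(-8x - 11)/(x + 1) + 23/3| < ε.
Combining over a common denominator, (-8x - 11)/(x + 1) + 23/3 = [(-8x - 11)·(-9) − 69·(x + 1)] / [(-9)·(x + 1)] = 3(x + 10) / ((-9)(x + 1)).
So |(-8x - 11)/(x + 1) + 23/3| = 3|x + 10| / (9·|x + 1|).
Require δ ≤ 9/2, so |x + 1| ≥ |-9| − |x + 10| > 9 − 9/2 = 9/2.
Hence |(-8x - 11)/(x + 1) + 23/3| < 3|x + 10|/(9·(9/2)) = (2/27)|x + 10|, which is < ε once |x + 10| < (27/2)ε.
Take δ = min(9/2, (27/2)ε). Then 0 < |x + 10| < δ forces both bounds, so |(-8x - 11)/(x + 1) + 23/3| < ε.

δ = min(9/2, (27/2)ε)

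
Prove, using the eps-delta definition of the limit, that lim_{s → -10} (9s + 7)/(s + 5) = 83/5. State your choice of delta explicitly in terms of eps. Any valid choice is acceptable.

delta = min(5/2, (25/76)eps)

Let eps > 0 be given. We want delta > 0 with 0 < |s + 10| < delta ⇒ |(9s + 7)/(s + 5) − (83/5)| < eps.
Combining over a common denominator, (9s + 7)/(s + 5) − (83/5) = [(9s + 7)·(-5) − (-83)·(s + 5)] / [(-5)·(s + 5)] = 38(s + 10) / ((-5)(s + 5)).
So |(9s + 7)/(s + 5) − (83/5)| = 38|s + 10| / (5·|s + 5|).
Require delta ≤ 5/2, so |s + 5| ≥ |-5| − |s + 10| > 5 − 5/2 = 5/2.
Hence |(9s + 7)/(s + 5) − (83/5)| < 38|s + 10|/(5·(5/2)) = (76/25)|s + 10|, which is < eps once |s + 10| < (25/76)eps.
Take delta = min(5/2, (25/76)eps). Then 0 < |s + 10| < delta forces both bounds, so |(9s + 7)/(s + 5) − (83/5)| < eps.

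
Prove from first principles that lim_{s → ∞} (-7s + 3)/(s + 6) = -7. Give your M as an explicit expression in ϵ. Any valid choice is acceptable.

M = 45/ϵ

Suppose ϵ > 0. We seek M > 0 such that s > M implies |(-7s + 3)/(s + 6) + 7| < ϵ.
(-7s + 3)/(s + 6) + 7 = ((-7s + 3) − (-7)(s + 6)) / ((s + 6)) = 45/((s + 6)).
For s > 0 we have s + 6 > s, so |(-7s + 3)/(s + 6) + 7| = 45/((s + 6)) < 45/(s) = 45/s.
Thus |(-7s + 3)/(s + 6) + 7| < ϵ whenever s > 45/ϵ.
Take M = 45/ϵ. If s > M then |(-7s + 3)/(s + 6) + 7| < 45/s < ϵ.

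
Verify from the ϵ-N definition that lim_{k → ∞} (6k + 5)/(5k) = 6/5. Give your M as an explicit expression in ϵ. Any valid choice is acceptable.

Let ϵ > 0 be given. For k ≥ 1, |(6k + 5)/(5k) − (6/5)| = |25|/(5(5k)) = 25/(5(5k)).
Since 5k ≥ 5k for k ≥ 1, this is ≤ 25/(5·5k) = 1/k.
So |(6k + 5)/(5k) − (6/5)| < ϵ whenever k > 1/ϵ.
Take M = 1/ϵ. If k > M then |(6k + 5)/(5k) − (6/5)| ≤ 1/k < ϵ.

M = 1/ϵ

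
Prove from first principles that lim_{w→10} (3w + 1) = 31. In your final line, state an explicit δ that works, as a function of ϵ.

δ = ϵ/3

Fix ϵ > 0. We need δ > 0 so that 0 < |w − 10| < δ implies |(3w + 1) − 31| < ϵ.
|(3w + 1) − 31| = |3w - 30| = 3|w − 10|.
Thus it suffices that |w − 10| < ϵ/3.
Choosing δ = ϵ/3 gives |(3w + 1) − 31| = 3|w − 10| < ϵ whenever |w − 10| < δ.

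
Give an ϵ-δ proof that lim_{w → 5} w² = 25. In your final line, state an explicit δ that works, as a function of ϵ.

Suppose ϵ > 0. We seek δ > 0 with 0 < |w − 5| < δ ⇒ |w² − 25| < ϵ.
Factor: w² − 25 = (w − 5)(w + 5), so |w² − 25| = |w − 5|·|w + 5|.
Impose δ ≤ 1 so that |w| < 6; then |w + 5| ≤ 11.
Hence |w² − 25| ≤ 11|w − 5|, which is < ϵ once |w − 5| < ϵ/11.
Take δ = min(1, ϵ/11). If 0 < |w − 5| < δ then both bounds hold and |w² − 25| ≤ 11|w − 5| < 11·(ϵ/11) = ϵ.

δ = min(1, ϵ/11)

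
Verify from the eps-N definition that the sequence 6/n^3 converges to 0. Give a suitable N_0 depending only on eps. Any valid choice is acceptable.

Let eps > 0. For n ≥ 1, |6/n^3 − 0| = 6/n^3.
6/n^3 < eps ⇔ n^3 > 6/eps ⇔ n > (6/eps)^{1/3}.
Take N_0 = (6/eps)^{1/3}. Then n > N_0 implies 6/n^3 < eps.

N_0 = (6/eps)^{1/3}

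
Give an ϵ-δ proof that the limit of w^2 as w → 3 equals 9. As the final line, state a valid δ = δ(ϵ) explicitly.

δ = min(1, ϵ/7)

Let ϵ > 0 be given. We seek δ > 0 with 0 < |w − 3| < δ ⇒ |w^2 − 9| < ϵ.
Factor: w^2 − 9 = (w − 3)(w + 3), so |w^2 − 9| = |w − 3|·|w + 3|.
Impose δ ≤ 1 so that |w| < 4; then |w + 3| ≤ 7.
Hence |w^2 − 9| ≤ 7|w − 3|, which is < ϵ once |w − 3| < ϵ/7.
Take δ = min(1, ϵ/7). If 0 < |w − 3| < δ then both bounds hold and |w^2 − 9| ≤ 7|w − 3| < 7·(ϵ/7) = ϵ.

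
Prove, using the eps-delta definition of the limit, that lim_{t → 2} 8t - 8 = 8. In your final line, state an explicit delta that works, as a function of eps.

Fix eps > 0. We need delta > 0 so that 0 < |t − 2| < delta implies |(8t - 8) − 8| < eps.
Since (8t - 8) − 8 = 8(t − 2), we have |(8t - 8) − 8| = 8|t − 2|.
So 8|t − 2| < eps exactly when |t − 2| < eps/8.
Take delta = eps/8. If 0 < |t − 2| < delta then |(8t - 8) − 8| = 8|t − 2| < 8·(eps/8) = eps.

delta = eps/8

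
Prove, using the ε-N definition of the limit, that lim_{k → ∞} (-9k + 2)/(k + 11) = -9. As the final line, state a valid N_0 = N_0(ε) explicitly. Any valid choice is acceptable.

Let ε > 0 be given. For k ≥ 1, |(-9k + 2)/(k + 11) + 9| = |101|/((k + 11)) = 101/((k + 11)).
Since k + 11 ≥ k for k ≥ 1, this is ≤ 101/(k) = 101/k.
So |(-9k + 2)/(k + 11) + 9| < ε whenever k > 101/ε.
Take N_0 = 101/ε. If k > N_0 then |(-9k + 2)/(k + 11) + 9| ≤ 101/k < ε.

N_0 = 101/ε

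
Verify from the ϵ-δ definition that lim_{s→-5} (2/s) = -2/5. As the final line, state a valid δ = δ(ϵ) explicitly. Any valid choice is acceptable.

δ = min(5/2, (25/4)ϵ)

Let ϵ > 0. We seek δ > 0 such that 0 < |s + 5| < δ implies |2/s + 2/5| < ϵ.
|2/s + 2/5| = 2·|-5 − s|/(5·|s|) = 2|s + 5|/(5|s|).
Restrict δ ≤ 5/2. Then |s + 5| < 5/2 gives |s| > 5/2, so 5|s| > 25/2.
Then |2/s + 2/5| < 2|s + 5|/(25/2), which is < ϵ when |s + 5| < (25/4)ϵ.
Take δ = min(5/2, (25/4)ϵ). Then 0 < |s + 5| < δ gives both |s + 5| < 5/2 and |s + 5| < (25/4)ϵ, so |2/s + 2/5| < ϵ.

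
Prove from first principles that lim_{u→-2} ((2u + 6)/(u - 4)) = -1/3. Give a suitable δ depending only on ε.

δ = min(3, (9/7)ε)

Suppose ε > 0. We want δ > 0 with 0 < |u + 2| < δ ⇒ |(2u + 6)/(u - 4) + 1/3| < ε.
Combining over a common denominator, (2u + 6)/(u - 4) + 1/3 = [(2u + 6)·(-6) − 2·(u - 4)] / [(-6)·(u - 4)] = -14(u + 2) / ((-6)(u - 4)).
So |(2u + 6)/(u - 4) + 1/3| = 14|u + 2| / (6·|u − 4|).
Restrict δ ≤ 3. Then |u + 2| < 3 gives |u − 4| = |(u + 2) + (-6)| ≥ 6 − 3 = 3.
Hence |(2u + 6)/(u - 4) + 1/3| < 14|u + 2|/(6·3) = (7/9)|u + 2|, which is < ε once |u + 2| < (9/7)ε.
Take δ = min(3, (9/7)ε). Then 0 < |u + 2| < δ forces both bounds, so |(2u + 6)/(u - 4) + 1/3| < ε.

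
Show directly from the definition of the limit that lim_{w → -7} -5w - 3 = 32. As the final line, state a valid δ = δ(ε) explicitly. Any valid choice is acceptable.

Let ε > 0 be given. We need δ > 0 so that 0 < |w + 7| < δ implies |(-5w - 3) − 32| < ε.
|(-5w - 3) − 32| = |-5w - 35| = 5|w + 7|.
So 5|w + 7| < ε exactly when |w + 7| < ε/5.
Take δ = ε/5. If 0 < |w + 7| < δ then |(-5w - 3) − 32| = 5|w + 7| < 5·(ε/5) = ε.

δ = ε/5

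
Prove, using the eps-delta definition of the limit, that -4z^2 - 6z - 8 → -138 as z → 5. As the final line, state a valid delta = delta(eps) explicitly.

delta = min(1, eps/50)

Let eps > 0 be given. We want delta > 0 such that 0 < |z − 5| < delta implies |(-4z^2 - 6z - 8) + 138| < eps.
(-4z^2 - 6z - 8) + 138 = -4z^2 - 6z + 130 = (z − 5)(-4z - 26).
So |(-4z^2 - 6z - 8) + 138| = |z − 5|·|-4z - 26|.
Assume first that |z − 5| < 1, so |z| < 6. Then |-4z - 26| ≤ 4·6 + 26 = 50.
Hence |(-4z^2 - 6z - 8) + 138| ≤ 50|z − 5| < eps provided |z − 5| < eps/50.
Take delta = min(1, eps/50). Then 0 < |z − 5| < delta gives both |z − 5| < 1 and |z − 5| < eps/50, so |(-4z^2 - 6z - 8) + 138| < eps.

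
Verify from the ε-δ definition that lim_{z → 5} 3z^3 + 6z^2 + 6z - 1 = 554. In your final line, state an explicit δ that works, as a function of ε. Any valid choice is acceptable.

Let ε > 0. We want δ > 0 such that 0 < |z − 5| < δ implies |(3z^3 + 6z^2 + 6z - 1) − 554| < ε.
(3z^3 + 6z^2 + 6z - 1) − 554 = 3z^3 + 6z^2 + 6z - 555 = (z − 5)(3z^2 + 21z + 111).
So |(3z^3 + 6z^2 + 6z - 1) − 554| = |z − 5|·|3z^2 + 21z + 111|.
Assume first that |z − 5| < 1, so |z| < 6. Then |3z^2 + 21z + 111| ≤ 3·6^2 + 21·6 + 111 = 345.
Hence |(3z^3 + 6z^2 + 6z - 1) − 554| ≤ 345|z − 5| < ε provided |z − 5| < ε/345.
Take δ = min(1, ε/345). Then 0 < |z − 5| < δ gives both |z − 5| < 1 and |z − 5| < ε/345, so |(3z^3 + 6z^2 + 6z - 1) − 554| < ε.

δ = min(1, ε/345)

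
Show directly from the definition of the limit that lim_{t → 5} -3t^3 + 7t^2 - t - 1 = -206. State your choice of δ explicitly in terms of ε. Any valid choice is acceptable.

δ = min(2, ε/244)

Suppose ε > 0. We want δ > 0 such that 0 < |t − 5| < δ implies |(-3t^3 + 7t^2 - t - 1) + 206| < ε.
(-3t^3 + 7t^2 - t - 1) + 206 = -3t^3 + 7t^2 - t + 205 = (t − 5)(-3t^2 - 8t - 41).
So |(-3t^3 + 7t^2 - t - 1) + 206| = |t − 5|·|-3t^2 - 8t - 41|.
Require δ ≤ 2. Then |t − 5| < 2 gives |t| < 7, and by the triangle inequality |-3t^2 - 8t - 41| ≤ 3·7^2 + 8·7 + 41 = 244.
Hence |(-3t^3 + 7t^2 - t - 1) + 206| ≤ 244|t − 5| < ε provided |t − 5| < ε/244.
Choosing δ = min(2, ε/244) ensures both conditions, hence |(-3t^3 + 7t^2 - t - 1) + 206| < ε.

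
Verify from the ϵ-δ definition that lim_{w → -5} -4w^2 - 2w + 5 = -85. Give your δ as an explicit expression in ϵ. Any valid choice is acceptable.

Let ϵ > 0 be given. We want δ > 0 such that 0 < |w + 5| < δ implies |(-4w^2 - 2w + 5) + 85| < ϵ.
(-4w^2 - 2w + 5) + 85 = -4w^2 - 2w + 90 = (w + 5)(-4w + 18).
So |(-4w^2 - 2w + 5) + 85| = |w + 5|·|-4w + 18|.
Require δ ≤ 1. Then |w + 5| < 1 gives |w| < 6, and by the triangle inequality |-4w + 18| ≤ 4·6 + 18 = 42.
Hence |(-4w^2 - 2w + 5) + 85| ≤ 42|w + 5| < ϵ provided |w + 5| < ϵ/42.
Choosing δ = min(1, ϵ/42) ensures both conditions, hence |(-4w^2 - 2w + 5) + 85| < ϵ.

δ = min(1, ϵ/42)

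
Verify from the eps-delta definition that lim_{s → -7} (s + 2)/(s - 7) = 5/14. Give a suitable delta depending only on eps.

Let eps > 0 be given. We want delta > 0 with 0 < |s + 7| < delta ⇒ |(s + 2)/(s - 7) − (5/14)| < eps.
Combining over a common denominator, (s + 2)/(s - 7) − (5/14) = [(s + 2)·(-14) − (-5)·(s - 7)] / [(-14)·(s - 7)] = -9(s + 7) / ((-14)(s - 7)).
So |(s + 2)/(s - 7) − (5/14)| = 9|s + 7| / (14·|s − 7|).
Require delta ≤ 7, so |s − 7| ≥ |-14| − |s + 7| > 14 − 7 = 7.
Hence |(s + 2)/(s - 7) − (5/14)| < 9|s + 7|/(14·7) = (9/98)|s + 7|, which is < eps once |s + 7| < (98/9)eps.
Take delta = min(7, (98/9)eps). Then 0 < |s + 7| < delta forces both bounds, so |(s + 2)/(s - 7) − (5/14)| < eps.

delta = min(7, (98/9)eps)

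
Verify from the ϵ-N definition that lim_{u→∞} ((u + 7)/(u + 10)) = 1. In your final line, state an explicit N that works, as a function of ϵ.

N = 3/ϵ

Let ϵ > 0. We seek N > 0 such that u > N implies |(u + 7)/(u + 10) − 1| < ϵ.
(u + 7)/(u + 10) − 1 = ((u + 7) − (u + 10)) / ((u + 10)) = -3/((u + 10)).
For u > 0 we have u + 10 > u, so |(u + 7)/(u + 10) − 1| = 3/((u + 10)) < 3/(u) = 3/u.
Thus |(u + 7)/(u + 10) − 1| < ϵ whenever u > 3/ϵ.
Take N = 3/ϵ. If u > N then |(u + 7)/(u + 10) − 1| < 3/u < ϵ.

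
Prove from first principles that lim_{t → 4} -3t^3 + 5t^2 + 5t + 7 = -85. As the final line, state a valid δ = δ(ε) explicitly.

δ = min(1, ε/133)

Let ε > 0 be given. We want δ > 0 such that 0 < |t − 4| < δ implies |(-3t^3 + 5t^2 + 5t + 7) + 85| < ε.
(-3t^3 + 5t^2 + 5t + 7) + 85 = -3t^3 + 5t^2 + 5t + 92 = (t − 4)(-3t^2 - 7t - 23).
So |(-3t^3 + 5t^2 + 5t + 7) + 85| = |t − 4|·|-3t^2 - 7t - 23|.
Assume first that |t − 4| < 1, so |t| < 5. Then |-3t^2 - 7t - 23| ≤ 3·5^2 + 7·5 + 23 = 133.
Hence |(-3t^3 + 5t^2 + 5t + 7) + 85| ≤ 133|t − 4| < ε provided |t − 4| < ε/133.
Choosing δ = min(1, ε/133) ensures both conditions, hence |(-3t^3 + 5t^2 + 5t + 7) + 85| < ε.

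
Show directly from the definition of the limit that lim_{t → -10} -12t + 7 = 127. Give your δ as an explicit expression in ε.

δ = ε/12

Let ε > 0. We need δ > 0 so that 0 < |t + 10| < δ implies |(-12t + 7) − 127| < ε.
|(-12t + 7) − 127| = |-12t - 120| = 12|t + 10|.
Thus it suffices that |t + 10| < ε/12.
Choosing δ = ε/12 gives |(-12t + 7) − 127| = 12|t + 10| < ε whenever |t + 10| < δ.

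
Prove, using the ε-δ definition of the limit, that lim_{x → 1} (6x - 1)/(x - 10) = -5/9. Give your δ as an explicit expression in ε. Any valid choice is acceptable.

Fix ε > 0. We want δ > 0 with 0 < |x − 1| < δ ⇒ |(6x - 1)/(x - 10) + 5/9| < ε.
Combining over a common denominator, (6x - 1)/(x - 10) + 5/9 = [(6x - 1)·(-9) − 5·(x - 10)] / [(-9)·(x - 10)] = -59(x − 1) / ((-9)(x - 10)).
So |(6x - 1)/(x - 10) + 5/9| = 59|x − 1| / (9·|x − 10|).
Require δ ≤ 9/2, so |x − 10| ≥ |-9| − |x − 1| > 9 − 9/2 = 9/2.
Hence |(6x - 1)/(x - 10) + 5/9| < 59|x − 1|/(9·(9/2)) = (118/81)|x − 1|, which is < ε once |x − 1| < (81/118)ε.
Take δ = min(9/2, (81/118)ε). Then 0 < |x − 1| < δ forces both bounds, so |(6x - 1)/(x - 10) + 5/9| < ε.

δ = min(9/2, (81/118)ε)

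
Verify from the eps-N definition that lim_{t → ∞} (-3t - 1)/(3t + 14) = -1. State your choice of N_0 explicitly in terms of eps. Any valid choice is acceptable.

Fix eps > 0. We seek N_0 > 0 such that t > N_0 implies |(-3t - 1)/(3t + 14) + 1| < eps.
(-3t - 1)/(3t + 14) + 1 = (3(-3t - 1) − (-3)(3t + 14)) / (3(3t + 14)) = 39/(3(3t + 14)).
For t > 0 we have 3t + 14 > 3t, so |(-3t - 1)/(3t + 14) + 1| = 39/(3(3t + 14)) < 39/(3·3t) = (13/3)/t.
Thus |(-3t - 1)/(3t + 14) + 1| < eps whenever t > (13/3)/eps.
Take N_0 = (13/3)/eps. If t > N_0 then |(-3t - 1)/(3t + 14) + 1| < (13/3)/t < eps.

N_0 = (13/3)/eps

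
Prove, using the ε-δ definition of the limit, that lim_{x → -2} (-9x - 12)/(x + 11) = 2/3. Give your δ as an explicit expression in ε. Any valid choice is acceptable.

δ = min(9/2, (27/58)ε)

Fix ε > 0. We want δ > 0 with 0 < |x + 2| < δ ⇒ |(-9x - 12)/(x + 11) − (2/3)| < ε.
Combining over a common denominator, (-9x - 12)/(x + 11) − (2/3) = [(-9x - 12)·9 − 6·(x + 11)] / [9·(x + 11)] = -87(x + 2) / (9(x + 11)).
So |(-9x - 12)/(x + 11) − (2/3)| = 87|x + 2| / (9·|x + 11|).
Require δ ≤ 9/2, so |x + 11| ≥ |9| − |x + 2| > 9 − 9/2 = 9/2.
Hence |(-9x - 12)/(x + 11) − (2/3)| < 87|x + 2|/(9·(9/2)) = (58/27)|x + 2|, which is < ε once |x + 2| < (27/58)ε.
Take δ = min(9/2, (27/58)ε). Then 0 < |x + 2| < δ forces both bounds, so |(-9x - 12)/(x + 11) − (2/3)| < ε.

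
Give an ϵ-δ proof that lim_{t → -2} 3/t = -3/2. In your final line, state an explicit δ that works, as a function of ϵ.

Let ϵ > 0. We seek δ > 0 such that 0 < |t + 2| < δ implies |3/t + 3/2| < ϵ.
|3/t + 3/2| = 3·|-2 − t|/(2·|t|) = 3|t + 2|/(2|t|).
Require δ ≤ 1 so that |t| > 2 − 1 = 1, hence 2|t| > 2.
Then |3/t + 3/2| < 3|t + 2|/2, which is < ϵ when |t + 2| < (2/3)ϵ.
Take δ = min(1, (2/3)ϵ). Then 0 < |t + 2| < δ gives both |t + 2| < 1 and |t + 2| < (2/3)ϵ, so |3/t + 3/2| < ϵ.

δ = min(1, (2/3)ϵ)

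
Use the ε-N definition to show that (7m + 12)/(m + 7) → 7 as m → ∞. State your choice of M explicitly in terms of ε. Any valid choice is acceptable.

M = 37/ε

Let ε > 0 be given. For m ≥ 1, |(7m + 12)/(m + 7) − 7| = |-37|/((m + 7)) = 37/((m + 7)).
Since m + 7 ≥ m for m ≥ 1, this is ≤ 37/(m) = 37/m.
So |(7m + 12)/(m + 7) − 7| < ε whenever m > 37/ε.
Take M = 37/ε. If m > M then |(7m + 12)/(m + 7) − 7| ≤ 37/m < ε.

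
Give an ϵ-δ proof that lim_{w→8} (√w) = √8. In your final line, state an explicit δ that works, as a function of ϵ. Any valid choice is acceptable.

Fix ϵ > 0. We want δ > 0 such that 0 < |w − 8| < δ implies |√w − √8| < ϵ.
Rationalise: √w − √8 = (w − 8)/(√w + √8), so |√w − √8| = |w − 8|/(√w + √8).
Restrict δ ≤ 8 so that |w − 8| < 8 forces w > 0, and then √w + √8 > √8.
Hence |√w − √8| < |w − 8|/√8, which is < ϵ once |w − 8| < √8·ϵ.
Take δ = min(8, √8·ϵ). If 0 < |w − 8| < δ then w > 0 and |√w − √8| < |w − 8|/√8 < ϵ.

δ = min(8, √8·ϵ)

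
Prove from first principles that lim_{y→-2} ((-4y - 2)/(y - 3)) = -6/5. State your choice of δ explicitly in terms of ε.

Let ε > 0. We want δ > 0 with 0 < |y + 2| < δ ⇒ |(-4y - 2)/(y - 3) + 6/5| < ε.
Combining over a common denominator, (-4y - 2)/(y - 3) + 6/5 = [(-4y - 2)·(-5) − 6·(y - 3)] / [(-5)·(y - 3)] = 14(y + 2) / ((-5)(y - 3)).
So |(-4y - 2)/(y - 3) + 6/5| = 14|y + 2| / (5·|y − 3|).
Require δ ≤ 5/2, so |y − 3| ≥ |-5| − |y + 2| > 5 − 5/2 = 5/2.
Hence |(-4y - 2)/(y - 3) + 6/5| < 14|y + 2|/(5·(5/2)) = (28/25)|y + 2|, which is < ε once |y + 2| < (25/28)ε.
Take δ = min(5/2, (25/28)ε). Then 0 < |y + 2| < δ forces both bounds, so |(-4y - 2)/(y - 3) + 6/5| < ε.

δ = min(5/2, (25/28)ε)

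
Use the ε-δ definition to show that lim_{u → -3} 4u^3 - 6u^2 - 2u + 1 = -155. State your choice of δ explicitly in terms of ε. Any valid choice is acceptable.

Fix ε > 0. We want δ > 0 such that 0 < |u + 3| < δ implies |(4u^3 - 6u^2 - 2u + 1) + 155| < ε.
(4u^3 - 6u^2 - 2u + 1) + 155 = 4u^3 - 6u^2 - 2u + 156 = (u + 3)(4u^2 - 18u + 52).
So |(4u^3 - 6u^2 - 2u + 1) + 155| = |u + 3|·|4u^2 - 18u + 52|.
Require δ ≤ 1. Then |u + 3| < 1 gives |u| < 4, and by the triangle inequality |4u^2 - 18u + 52| ≤ 4·4^2 + 18·4 + 52 = 188.
Hence |(4u^3 - 6u^2 - 2u + 1) + 155| ≤ 188|u + 3| < ε provided |u + 3| < ε/188.
Take δ = min(1, ε/188). Then 0 < |u + 3| < δ gives both |u + 3| < 1 and |u + 3| < ε/188, so |(4u^3 - 6u^2 - 2u + 1) + 155| < ε.

δ = min(1, ε/188)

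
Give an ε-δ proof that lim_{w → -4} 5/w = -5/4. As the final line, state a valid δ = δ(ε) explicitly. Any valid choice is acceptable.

Fix ε > 0. We seek δ > 0 such that 0 < |w + 4| < δ implies |5/w + 5/4| < ε.
|5/w + 5/4| = 5·|-4 − w|/(4·|w|) = 5|w + 4|/(4|w|).
Restrict δ ≤ 2. Then |w + 4| < 2 gives |w| > 2, so 4|w| > 8.
Then |5/w + 5/4| < 5|w + 4|/8, which is < ε when |w + 4| < (8/5)ε.
Take δ = min(2, (8/5)ε). Then 0 < |w + 4| < δ gives both |w + 4| < 2 and |w + 4| < (8/5)ε, so |5/w + 5/4| < ε.

δ = min(2, (8/5)ε)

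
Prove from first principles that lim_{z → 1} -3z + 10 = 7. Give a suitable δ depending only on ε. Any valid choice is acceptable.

Suppose ε > 0. We need δ > 0 so that 0 < |z − 1| < δ implies |(-3z + 10) − 7| < ε.
|(-3z + 10) − 7| = |-3z + 3| = 3|z − 1|.
So 3|z − 1| < ε exactly when |z − 1| < ε/3.
Choosing δ = ε/3 gives |(-3z + 10) − 7| = 3|z − 1| < ε whenever |z − 1| < δ.

δ = ε/3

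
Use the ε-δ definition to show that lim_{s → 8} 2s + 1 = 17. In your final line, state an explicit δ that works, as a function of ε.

δ = ε/2

Fix ε > 0. We need δ > 0 so that 0 < |s − 8| < δ implies |(2s + 1) − 17| < ε.
|(2s + 1) − 17| = |2s - 16| = 2|s − 8|.
Thus it suffices that |s − 8| < ε/2.
Choosing δ = ε/2 gives |(2s + 1) − 17| = 2|s − 8| < ε whenever |s − 8| < δ.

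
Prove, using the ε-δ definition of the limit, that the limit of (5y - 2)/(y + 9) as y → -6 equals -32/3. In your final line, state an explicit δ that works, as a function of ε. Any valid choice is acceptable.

Let ε > 0 be given. We want δ > 0 with 0 < |y + 6| < δ ⇒ |(5y - 2)/(y + 9) + 32/3| < ε.
Combining over a common denominator, (5y - 2)/(y + 9) + 32/3 = [(5y - 2)·3 − (-32)·(y + 9)] / [3·(y + 9)] = 47(y + 6) / (3(y + 9)).
So |(5y - 2)/(y + 9) + 32/3| = 47|y + 6| / (3·|y + 9|).
Require δ ≤ 3/2, so |y + 9| ≥ |3| − |y + 6| > 3 − 3/2 = 3/2.
Hence |(5y - 2)/(y + 9) + 32/3| < 47|y + 6|/(3·(3/2)) = (94/9)|y + 6|, which is < ε once |y + 6| < (9/94)ε.
Take δ = min(3/2, (9/94)ε). Then 0 < |y + 6| < δ forces both bounds, so |(5y - 2)/(y + 9) + 32/3| < ε.

δ = min(3/2, (9/94)ε)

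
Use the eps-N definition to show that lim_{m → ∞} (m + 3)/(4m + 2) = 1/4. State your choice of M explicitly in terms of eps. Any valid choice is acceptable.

M = (5/8)/eps

Let eps > 0 be given. For m ≥ 1, |(m + 3)/(4m + 2) − (1/4)| = |10|/(4(4m + 2)) = 10/(4(4m + 2)).
Since 4m + 2 ≥ 4m for m ≥ 1, this is ≤ 10/(4·4m) = (5/8)/m.
So |(m + 3)/(4m + 2) − (1/4)| < eps whenever m > (5/8)/eps.
Take M = (5/8)/eps. If m > M then |(m + 3)/(4m + 2) − (1/4)| ≤ (5/8)/m < eps.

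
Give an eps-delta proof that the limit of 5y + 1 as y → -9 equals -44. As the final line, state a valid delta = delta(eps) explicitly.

delta = eps/5

Suppose eps > 0. We need delta > 0 so that 0 < |y + 9| < delta implies |(5y + 1) + 44| < eps.
|(5y + 1) + 44| = |5y + 45| = 5|y + 9|.
Thus it suffices that |y + 9| < eps/5.
Choosing delta = eps/5 gives |(5y + 1) + 44| = 5|y + 9| < eps whenever |y + 9| < delta.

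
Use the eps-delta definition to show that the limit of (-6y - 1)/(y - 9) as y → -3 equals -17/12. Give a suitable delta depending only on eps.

Let eps > 0. We want delta > 0 with 0 < |y + 3| < delta ⇒ |(-6y - 1)/(y - 9) + 17/12| < eps.
Combining over a common denominator, (-6y - 1)/(y - 9) + 17/12 = [(-6y - 1)·(-12) − 17·(y - 9)] / [(-12)·(y - 9)] = 55(y + 3) / ((-12)(y - 9)).
So |(-6y - 1)/(y - 9) + 17/12| = 55|y + 3| / (12·|y − 9|).
Restrict delta ≤ 6. Then |y + 3| < 6 gives |y − 9| = |(y + 3) + (-12)| ≥ 12 − 6 = 6.
Hence |(-6y - 1)/(y - 9) + 17/12| < 55|y + 3|/(12·6) = (55/72)|y + 3|, which is < eps once |y + 3| < (72/55)eps.
Take delta = min(6, (72/55)eps). Then 0 < |y + 3| < delta forces both bounds, so |(-6y - 1)/(y - 9) + 17/12| < eps.

delta = min(6, (72/55)eps)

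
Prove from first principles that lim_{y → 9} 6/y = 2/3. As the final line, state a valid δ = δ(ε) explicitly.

δ = min(9/2, (27/4)ε)

Suppose ε > 0. We seek δ > 0 such that 0 < |y − 9| < δ implies |6/y − (2/3)| < ε.
|6/y − (2/3)| = 6·|9 − y|/(9·|y|) = 6|y − 9|/(9|y|).
Require δ ≤ 9/2 so that |y| > 9 − 9/2 = 9/2, hence 9|y| > 81/2.
Then |6/y − (2/3)| < 6|y − 9|/(81/2), which is < ε when |y − 9| < (27/4)ε.
Take δ = min(9/2, (27/4)ε). Then 0 < |y − 9| < δ gives both |y − 9| < 9/2 and |y − 9| < (27/4)ε, so |6/y − (2/3)| < ε.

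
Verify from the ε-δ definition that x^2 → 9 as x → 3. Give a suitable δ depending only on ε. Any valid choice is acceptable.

δ = min(2, ε/8)

Suppose ε > 0. We seek δ > 0 with 0 < |x − 3| < δ ⇒ |x^2 − 9| < ε.
Factor: x^2 − 9 = (x − 3)(x + 3), so |x^2 − 9| = |x − 3|·|x + 3|.
Restrict δ ≤ 2. Then |x − 3| < 2 gives |x| < 5, so by the triangle inequality |x + 3| ≤ 5 + 3 = 8.
Hence |x^2 − 9| ≤ 8|x − 3|, which is < ε once |x − 3| < ε/8.
Take δ = min(2, ε/8). If 0 < |x − 3| < δ then both bounds hold and |x^2 − 9| ≤ 8|x − 3| < 8·(ε/8) = ε.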